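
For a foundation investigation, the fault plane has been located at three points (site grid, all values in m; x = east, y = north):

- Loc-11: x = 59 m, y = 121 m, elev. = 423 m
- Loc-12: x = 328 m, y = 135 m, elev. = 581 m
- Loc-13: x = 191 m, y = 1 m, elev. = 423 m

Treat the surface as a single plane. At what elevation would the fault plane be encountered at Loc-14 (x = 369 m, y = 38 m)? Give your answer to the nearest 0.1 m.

Two edge vectors: Loc-11→Loc-12 = (269, 14, 158), Loc-11→Loc-13 = (132, -120, 0).
Normal n = (Loc-11→Loc-12) × (Loc-11→Loc-13) = (18960, 20856, -34128).
So ∂z/∂x = −n_x/n_z = 0.55556 and ∂z/∂y = −n_y/n_z = 0.61111.
Intercept c from Loc-11: 423 − 32.78 − 73.94 = 316.28.
At (369, 38): z = 205.0 + 23.2 + 316.28 = 544.5 m.

544.5 m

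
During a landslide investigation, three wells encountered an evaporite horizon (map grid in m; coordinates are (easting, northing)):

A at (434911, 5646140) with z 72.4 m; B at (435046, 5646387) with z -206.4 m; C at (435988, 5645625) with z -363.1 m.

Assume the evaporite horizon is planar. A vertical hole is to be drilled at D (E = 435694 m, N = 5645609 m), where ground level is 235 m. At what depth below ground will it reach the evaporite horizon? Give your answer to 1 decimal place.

Let the plane be z = a·E + b·N + c.
B−A: 135a + 247b = −278.8;  C−A: 1077a − 515b = −435.5.
Solving gives a = −0.748487531, b = −0.719652564.
Then c = 72.4 − a·434911 − b·5646140 = 4388856.99.
At (435694, 5645609): z_contact = −326111.53 − 4062876.99 + 4388856.99 = -131.53 m.
Depth below ground = 235 − (-131.53) = 366.5 m.

366.5 m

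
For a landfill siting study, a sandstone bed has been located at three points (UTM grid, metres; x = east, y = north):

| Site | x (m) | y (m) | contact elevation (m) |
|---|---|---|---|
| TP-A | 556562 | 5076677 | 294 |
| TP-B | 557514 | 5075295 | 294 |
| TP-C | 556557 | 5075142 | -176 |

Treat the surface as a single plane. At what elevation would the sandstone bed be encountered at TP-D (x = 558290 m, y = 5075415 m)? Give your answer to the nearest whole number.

674 m

Let the plane be z = a·x + b·y + c.
TP-B−TP-A: 952a − 1382b = 0;  TP-C−TP-A: −5a − 1535b = −470.
Solving gives a = 0.44239663, b = 0.30474789.
Then c = 294 − a·556562 − b·5076677 = −1793033.77.
At (558290, 5075415): z = 246985.6 + 1546722.0 − 1793033.77 = 673.9 m.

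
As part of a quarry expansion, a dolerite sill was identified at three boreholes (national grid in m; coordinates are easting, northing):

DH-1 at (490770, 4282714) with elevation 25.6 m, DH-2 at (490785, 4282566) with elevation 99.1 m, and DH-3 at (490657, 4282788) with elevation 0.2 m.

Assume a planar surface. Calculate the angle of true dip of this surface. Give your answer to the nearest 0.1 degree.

Two edge vectors: DH-1→DH-2 = (15, -148, 73.5), DH-1→DH-3 = (-113, 74, -25.4).
Normal n = (DH-1→DH-2) × (DH-1→DH-3) = (-1679.8, -7924.5, -15614).
So ∂z/∂easting = −n_x/n_z = −0.10758 and ∂z/∂northing = −n_y/n_z = −0.50753.
Gradient magnitude |∇z| = √(a² + b²) = √(0.01157 + 0.25758) = 0.51880.
True dip = arctan(0.51880) = 27.4°, dipping toward NNE (azimuth ≈ 012°).

27.4°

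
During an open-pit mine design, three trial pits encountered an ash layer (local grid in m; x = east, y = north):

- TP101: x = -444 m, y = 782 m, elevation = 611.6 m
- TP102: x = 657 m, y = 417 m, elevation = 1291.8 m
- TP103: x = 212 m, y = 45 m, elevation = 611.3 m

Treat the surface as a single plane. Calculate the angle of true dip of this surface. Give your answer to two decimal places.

49.57°

Let the plane be z = a·x + b·y + c.
TP102−TP101: 1101a − 365b = 680.2;  TP103−TP101: 656a − 737b = −0.3.
Solving gives a = 0.87661, b = 0.78067.
Gradient magnitude |∇z| = √(a² + b²) = √(0.76844 + 0.60945) = 1.17383.
True dip = arctan(1.17383) = 49.57°, dipping toward SW (azimuth ≈ 228°).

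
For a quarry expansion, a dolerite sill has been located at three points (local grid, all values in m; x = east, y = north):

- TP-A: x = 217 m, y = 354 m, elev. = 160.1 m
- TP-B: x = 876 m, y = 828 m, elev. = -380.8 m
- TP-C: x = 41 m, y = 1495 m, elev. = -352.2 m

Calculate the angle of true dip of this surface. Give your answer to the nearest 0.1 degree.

34.4°

Two edge vectors: TP-A→TP-B = (659, 474, -540.9), TP-A→TP-C = (-176, 1141, -512.3).
Normal n = (TP-A→TP-B) × (TP-A→TP-C) = (374336.7, 432804.1, 835343).
So ∂z/∂x = −n_x/n_z = −0.44812 and ∂z/∂y = −n_y/n_z = −0.51812.
Gradient magnitude |∇z| = √(a² + b²) = √(0.20081 + 0.26844) = 0.68502.
True dip = arctan(0.68502) = 34.4°, dipping toward NE (azimuth ≈ 041°).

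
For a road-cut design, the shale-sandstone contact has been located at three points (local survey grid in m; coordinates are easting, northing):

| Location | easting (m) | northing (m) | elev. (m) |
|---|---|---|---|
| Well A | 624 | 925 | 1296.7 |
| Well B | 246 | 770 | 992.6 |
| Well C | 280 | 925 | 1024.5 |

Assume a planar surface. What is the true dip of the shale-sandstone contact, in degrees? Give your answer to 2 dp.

Let the plane be z = a·easting + b·northing + c.
Well B−Well A: −378a − 155b = −304.1;  Well C−Well A: −344a + 0b = −272.2.
Solving gives a = 0.79128, b = 0.03224.
Gradient magnitude |∇z| = √(a² + b²) = √(0.62612 + 0.00104) = 0.79194.
True dip = arctan(0.79194) = 38.38°, dipping toward W (azimuth ≈ 268°).

38.38°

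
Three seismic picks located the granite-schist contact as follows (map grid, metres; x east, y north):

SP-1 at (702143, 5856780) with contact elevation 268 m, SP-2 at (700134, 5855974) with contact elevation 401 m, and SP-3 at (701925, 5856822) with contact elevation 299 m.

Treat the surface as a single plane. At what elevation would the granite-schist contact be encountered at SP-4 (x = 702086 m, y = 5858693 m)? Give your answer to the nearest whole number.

Two edge vectors: SP-1→SP-2 = (-2009, -806, 133), SP-1→SP-3 = (-218, 42, 31).
Normal n = (SP-1→SP-2) × (SP-1→SP-3) = (-30572, 33285, -260086).
So ∂z/∂x = −n_x/n_z = −0.11754573 and ∂z/∂y = −n_y/n_z = 0.12797690.
Intercept c from SP-1: 268 + 82533.91 − 749532.55 = −666730.63.
At (702086, 5858693): z = −82527.2 + 749777.4 − 666730.63 = 519.5 m.

520 m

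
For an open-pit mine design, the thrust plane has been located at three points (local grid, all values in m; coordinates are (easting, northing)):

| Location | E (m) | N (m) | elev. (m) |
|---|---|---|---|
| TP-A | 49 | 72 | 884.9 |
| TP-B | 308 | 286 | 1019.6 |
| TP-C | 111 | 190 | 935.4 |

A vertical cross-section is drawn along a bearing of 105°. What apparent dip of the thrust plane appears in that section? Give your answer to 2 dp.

Let the plane be z = a·E + b·N + c.
TP-B−TP-A: 259a + 214b = 134.7;  TP-C−TP-A: 62a + 118b = 50.5.
Solving gives a = 0.29418, b = 0.27340.
Unit vector along 105° is (sin 105°, cos 105°) = (0.9659, -0.2588).
Slope in that direction = a·(0.9659) + b·(-0.2588) = 0.21340.
Apparent dip = arctan|0.21340| = 12.05° (true dip is 21.9°, so apparent ≤ true as expected).

12.05°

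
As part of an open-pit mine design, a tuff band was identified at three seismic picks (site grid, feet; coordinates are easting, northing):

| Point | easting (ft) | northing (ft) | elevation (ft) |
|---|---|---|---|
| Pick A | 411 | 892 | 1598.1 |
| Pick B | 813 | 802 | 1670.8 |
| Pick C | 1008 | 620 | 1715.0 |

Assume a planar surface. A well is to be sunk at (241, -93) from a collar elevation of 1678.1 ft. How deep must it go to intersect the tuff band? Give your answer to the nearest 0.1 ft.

44.7 ft

Two edge vectors: Pick A→Pick B = (402, -90, 72.7), Pick A→Pick C = (597, -272, 116.9).
Normal n = (Pick A→Pick B) × (Pick A→Pick C) = (9253.4, -3591.9, -55614).
So ∂z/∂easting = −n_x/n_z = 0.166386 and ∂z/∂northing = −n_y/n_z = −0.064586.
Intercept c from Pick A: 1598.1 − 68.38 + 57.61 = 1587.33.
At (241, -93): z_contact = 40.10 + 6.01 + 1587.33 = 1633.43 ft.
Depth below ground = 1678.1 − 1633.43 = 44.7 ft.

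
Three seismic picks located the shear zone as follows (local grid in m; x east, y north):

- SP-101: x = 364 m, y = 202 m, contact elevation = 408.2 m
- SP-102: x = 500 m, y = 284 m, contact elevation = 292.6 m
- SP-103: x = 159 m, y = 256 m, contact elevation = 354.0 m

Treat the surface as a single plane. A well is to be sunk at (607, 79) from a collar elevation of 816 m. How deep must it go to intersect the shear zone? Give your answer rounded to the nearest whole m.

268 m

Two edge vectors: SP-101→SP-102 = (136, 82, -115.6), SP-101→SP-103 = (-205, 54, -54.2).
Normal n = (SP-101→SP-102) × (SP-101→SP-103) = (1798, 31069.2, 24154).
So ∂z/∂x = −n_x/n_z = −0.07444 and ∂z/∂y = −n_y/n_z = −1.28630.
Intercept c from SP-101: 408.2 + 27.10 + 259.83 = 695.13.
At (607, 79): z_contact = −45.2 − 101.6 + 695.13 = 548.3 m.
Depth below ground = 816 − 548.3 = 268 m.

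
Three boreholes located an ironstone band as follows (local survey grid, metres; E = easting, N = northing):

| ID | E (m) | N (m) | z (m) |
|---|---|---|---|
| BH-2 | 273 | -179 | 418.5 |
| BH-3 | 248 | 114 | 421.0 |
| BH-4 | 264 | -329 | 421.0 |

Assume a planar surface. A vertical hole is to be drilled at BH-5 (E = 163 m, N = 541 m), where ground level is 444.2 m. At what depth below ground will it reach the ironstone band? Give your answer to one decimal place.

Let the plane be z = a·E + b·N + c.
BH-3−BH-2: −25a + 293b = 2.5;  BH-4−BH-2: −9a − 150b = 2.5.
Solving gives a = −0.17340, b = −0.00626.
Then c = 418.5 − a·273 − b·-179 = 464.72.
At (163, 541): z_contact = −28.26 − 3.39 + 464.72 = 433.06 m.
Depth below ground = 444.2 − 433.06 = 11.1 m.

11.1 m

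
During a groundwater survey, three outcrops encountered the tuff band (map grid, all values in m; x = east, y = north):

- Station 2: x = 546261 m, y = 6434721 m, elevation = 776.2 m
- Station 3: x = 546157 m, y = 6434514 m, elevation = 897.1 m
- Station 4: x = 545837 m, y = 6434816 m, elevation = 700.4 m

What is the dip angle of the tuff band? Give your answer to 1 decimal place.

31.3°

Let the plane be z = a·x + b·y + c.
Station 3−Station 2: −104a − 207b = 120.9;  Station 4−Station 2: −424a + 95b = −75.8.
Solving gives a = 0.04306, b = −0.60569.
Gradient magnitude |∇z| = √(a² + b²) = √(0.00185 + 0.36687) = 0.60722.
True dip = arctan(0.60722) = 31.3°, dipping toward N (azimuth ≈ 356°).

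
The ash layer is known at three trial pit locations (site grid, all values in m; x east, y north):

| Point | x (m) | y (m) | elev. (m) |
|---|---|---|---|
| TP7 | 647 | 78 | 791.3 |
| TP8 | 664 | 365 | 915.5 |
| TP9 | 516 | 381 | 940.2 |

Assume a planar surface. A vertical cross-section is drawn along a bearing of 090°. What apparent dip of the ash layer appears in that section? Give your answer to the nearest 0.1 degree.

6.8°

Let the plane be z = a·x + b·y + c.
TP8−TP7: 17a + 287b = 124.2;  TP9−TP7: −131a + 303b = 148.9.
Solving gives a = −0.11934, b = 0.43982.
Unit vector along 090° is (sin 90°, cos 90°) = (1.0000, 0.0000).
Slope in that direction = a·(1.0000) + b·(0.0000) = −0.11934.
Apparent dip = arctan|0.11934| = 6.8° (true dip is 24.5°, so apparent ≤ true as expected).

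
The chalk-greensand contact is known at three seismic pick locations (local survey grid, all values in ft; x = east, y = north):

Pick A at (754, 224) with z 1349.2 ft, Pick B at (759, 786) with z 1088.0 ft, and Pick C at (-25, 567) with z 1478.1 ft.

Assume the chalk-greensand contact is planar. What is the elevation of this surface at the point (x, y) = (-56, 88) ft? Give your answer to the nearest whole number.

1711 ft

Let the plane be z = a·x + b·y + c.
Pick B−Pick A: 5a + 562b = −261.2;  Pick C−Pick A: −779a + 343b = 128.9.
Solving gives a = −0.36867, b = −0.46149.
Then c = 1349.2 − a·754 − b·224 = 1730.55.
At (-56, 88): z = 20.6 − 40.6 + 1730.55 = 1710.6 ft.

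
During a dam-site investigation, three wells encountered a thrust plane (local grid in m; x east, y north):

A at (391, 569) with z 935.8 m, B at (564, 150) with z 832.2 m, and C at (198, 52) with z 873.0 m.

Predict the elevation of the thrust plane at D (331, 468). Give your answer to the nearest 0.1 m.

927.1 m

Two edge vectors: A→B = (173, -419, -103.6), A→C = (-193, -517, -62.8).
Normal n = (A→B) × (A→C) = (-27248, 30859.2, -170308).
So ∂z/∂x = −n_x/n_z = −0.15999 and ∂z/∂y = −n_y/n_z = 0.18120.
Intercept c from A: 935.8 + 62.56 − 103.10 = 895.26.
At (331, 468): z = −53.0 + 84.8 + 895.26 = 927.1 m.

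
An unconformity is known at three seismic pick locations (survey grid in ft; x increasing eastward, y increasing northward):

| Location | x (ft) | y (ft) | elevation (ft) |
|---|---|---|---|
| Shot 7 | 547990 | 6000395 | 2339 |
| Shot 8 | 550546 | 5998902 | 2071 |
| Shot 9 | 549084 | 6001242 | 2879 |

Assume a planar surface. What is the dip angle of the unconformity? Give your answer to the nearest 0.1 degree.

Two edge vectors: Shot 7→Shot 8 = (2556, -1493, -268), Shot 7→Shot 9 = (1094, 847, 540).
Normal n = (Shot 7→Shot 8) × (Shot 7→Shot 9) = (-579224, -1673432, 3798274).
So ∂z/∂x = −n_x/n_z = 0.15250 and ∂z/∂y = −n_y/n_z = 0.44058.
Gradient magnitude |∇z| = √(a² + b²) = √(0.02326 + 0.19411) = 0.46622.
True dip = arctan(0.46622) = 25.0°, dipping toward SSW (azimuth ≈ 199°).

25.0°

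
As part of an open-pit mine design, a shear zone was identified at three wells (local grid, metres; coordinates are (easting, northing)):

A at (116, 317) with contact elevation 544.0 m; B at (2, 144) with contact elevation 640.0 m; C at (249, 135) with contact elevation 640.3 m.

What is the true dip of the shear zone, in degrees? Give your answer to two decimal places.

Two edge vectors: A→B = (-114, -173, 96), A→C = (133, -182, 96.3).
Normal n = (A→B) × (A→C) = (812.1, 23746.2, 43757).
So ∂z/∂E = −n_x/n_z = −0.01856 and ∂z/∂N = −n_y/n_z = −0.54268.
Gradient magnitude |∇z| = √(a² + b²) = √(0.00034 + 0.29451) = 0.54300.
True dip = arctan(0.54300) = 28.50°, dipping toward N (azimuth ≈ 002°).

28.50°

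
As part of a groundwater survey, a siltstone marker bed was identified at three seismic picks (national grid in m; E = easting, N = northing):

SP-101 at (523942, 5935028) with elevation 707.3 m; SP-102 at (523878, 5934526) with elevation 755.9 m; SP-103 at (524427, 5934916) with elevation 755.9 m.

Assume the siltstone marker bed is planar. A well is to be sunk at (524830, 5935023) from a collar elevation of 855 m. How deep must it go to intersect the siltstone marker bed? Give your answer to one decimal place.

80.0 m

Let the plane be z = a·E + b·N + c.
SP-102−SP-101: −64a − 502b = 48.6;  SP-103−SP-101: 485a − 112b = 48.6.
Solving gives a = 0.075623010, b = −0.106453930.
Then c = 707.3 − a·523942 − b·5935028 = 592892.28.
At (524830, 5935023): z_contact = 39689.22 − 631806.52 + 592892.28 = 774.99 m.
Depth below ground = 855 − 774.99 = 80.0 m.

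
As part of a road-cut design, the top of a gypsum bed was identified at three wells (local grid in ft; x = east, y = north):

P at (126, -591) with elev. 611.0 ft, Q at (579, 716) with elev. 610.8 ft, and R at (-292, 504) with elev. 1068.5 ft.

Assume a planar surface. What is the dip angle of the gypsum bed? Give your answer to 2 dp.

Let the plane be z = a·x + b·y + c.
Q−P: 453a + 1307b = −0.2;  R−P: −418a + 1095b = 457.5.
Solving gives a = −0.57386, b = 0.19874.
Gradient magnitude |∇z| = √(a² + b²) = √(0.32932 + 0.03950) = 0.60730.
True dip = arctan(0.60730) = 31.27°, dipping toward ESE (azimuth ≈ 109°).

31.27°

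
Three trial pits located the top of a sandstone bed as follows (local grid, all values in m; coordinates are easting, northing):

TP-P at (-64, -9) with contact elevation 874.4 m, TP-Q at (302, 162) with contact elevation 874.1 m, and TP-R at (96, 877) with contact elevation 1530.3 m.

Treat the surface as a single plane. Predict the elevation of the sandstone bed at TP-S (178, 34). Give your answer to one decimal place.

Two edge vectors: TP-P→TP-Q = (366, 171, -0.3), TP-P→TP-R = (160, 886, 655.9).
Normal n = (TP-P→TP-Q) × (TP-P→TP-R) = (112424.7, -240107.4, 296916).
So ∂z/∂easting = −n_x/n_z = −0.37864 and ∂z/∂northing = −n_y/n_z = 0.80867.
Intercept c from TP-P: 874.4 − 24.23 + 7.28 = 857.44.
At (178, 34): z = −67.4 + 27.5 + 857.44 = 817.5 m.

817.5 m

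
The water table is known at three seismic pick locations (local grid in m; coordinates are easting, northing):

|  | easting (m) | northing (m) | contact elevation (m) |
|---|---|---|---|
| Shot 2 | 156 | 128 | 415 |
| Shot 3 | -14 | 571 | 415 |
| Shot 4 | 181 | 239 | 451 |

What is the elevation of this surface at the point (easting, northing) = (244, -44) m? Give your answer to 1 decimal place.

426.7 m

Let the plane be z = a·easting + b·northing + c.
Shot 3−Shot 2: −170a + 443b = 0;  Shot 4−Shot 2: 25a + 111b = 36.
Solving gives a = 0.53258, b = 0.20437.
Then c = 415 − a·156 − b·128 = 305.76.
At (244, -44): z = 129.9 − 9.0 + 305.76 = 426.7 m.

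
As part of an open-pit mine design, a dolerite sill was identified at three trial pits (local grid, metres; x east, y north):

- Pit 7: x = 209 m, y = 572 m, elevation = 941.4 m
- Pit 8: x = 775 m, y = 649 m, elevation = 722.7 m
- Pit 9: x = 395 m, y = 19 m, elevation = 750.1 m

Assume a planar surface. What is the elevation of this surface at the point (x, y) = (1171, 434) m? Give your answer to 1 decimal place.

Let the plane be z = a·x + b·y + c.
Pit 8−Pit 7: 566a + 77b = −218.7;  Pit 9−Pit 7: 186a − 553b = −191.3.
Solving gives a = −0.414491, b = 0.206518.
Then c = 941.4 − a·209 − b·572 = 909.90.
At (1171, 434): z = −485.4 + 89.6 + 909.90 = 514.2 m.

514.2 m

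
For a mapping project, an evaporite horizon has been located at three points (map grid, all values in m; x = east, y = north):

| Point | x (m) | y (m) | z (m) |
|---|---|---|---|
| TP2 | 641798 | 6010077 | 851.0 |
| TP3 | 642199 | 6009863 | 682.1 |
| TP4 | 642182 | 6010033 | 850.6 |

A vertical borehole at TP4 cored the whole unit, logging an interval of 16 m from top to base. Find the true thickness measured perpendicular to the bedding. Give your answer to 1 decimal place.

11.3 m

Two edge vectors: TP2→TP3 = (401, -214, -168.9), TP2→TP4 = (384, -44, -0.4).
Normal n = (TP2→TP3) × (TP2→TP4) = (-7346, -64697.2, 64532).
So ∂z/∂x = −n_x/n_z = 0.11383 and ∂z/∂y = −n_y/n_z = 1.00256.
|∇z| = √(a²+b²) = 1.00900, so dip δ = arctan(1.00900) = 45.26°.
True thickness = vertical thickness × cos δ = 16 × cos 45.26° = 11.3 m.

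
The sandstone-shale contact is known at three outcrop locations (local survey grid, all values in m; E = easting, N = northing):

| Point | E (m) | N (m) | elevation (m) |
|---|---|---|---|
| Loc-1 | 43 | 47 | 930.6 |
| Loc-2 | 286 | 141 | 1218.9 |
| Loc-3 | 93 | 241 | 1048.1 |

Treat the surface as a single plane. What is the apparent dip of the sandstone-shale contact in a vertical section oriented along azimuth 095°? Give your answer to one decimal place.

45.7°

Let the plane be z = a·E + b·N + c.
Loc-2−Loc-1: 243a + 94b = 288.3;  Loc-3−Loc-1: 50a + 194b = 117.5.
Solving gives a = 1.05757, b = 0.33310.
Unit vector along 095° is (sin 95°, cos 95°) = (0.9962, -0.0872).
Slope in that direction = a·(0.9962) + b·(-0.0872) = 1.02451.
Apparent dip = arctan|1.02451| = 45.7° (true dip is 48.0°, so apparent ≤ true as expected).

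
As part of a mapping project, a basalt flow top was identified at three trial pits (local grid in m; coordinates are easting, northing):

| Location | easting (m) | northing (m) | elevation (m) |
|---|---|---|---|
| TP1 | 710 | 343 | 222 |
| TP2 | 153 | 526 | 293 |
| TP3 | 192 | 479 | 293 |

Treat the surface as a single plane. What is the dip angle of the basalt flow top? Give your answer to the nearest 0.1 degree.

Let the plane be z = a·easting + b·northing + c.
TP2−TP1: −557a + 183b = 71;  TP3−TP1: −518a + 136b = 71.
Solving gives a = −0.17524, b = −0.14542.
Gradient magnitude |∇z| = √(a² + b²) = √(0.03071 + 0.02115) = 0.22772.
True dip = arctan(0.22772) = 12.8°, dipping toward NE (azimuth ≈ 050°).

12.8°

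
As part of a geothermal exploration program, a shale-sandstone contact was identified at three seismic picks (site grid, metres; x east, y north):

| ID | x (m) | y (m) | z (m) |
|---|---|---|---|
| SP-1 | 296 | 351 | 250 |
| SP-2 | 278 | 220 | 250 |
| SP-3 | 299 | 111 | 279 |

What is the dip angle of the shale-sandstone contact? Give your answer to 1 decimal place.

Two edge vectors: SP-1→SP-2 = (-18, -131, 0), SP-1→SP-3 = (3, -240, 29).
Normal n = (SP-1→SP-2) × (SP-1→SP-3) = (-3799, 522, 4713).
So ∂z/∂x = −n_x/n_z = 0.80607 and ∂z/∂y = −n_y/n_z = −0.11076.
Gradient magnitude |∇z| = √(a² + b²) = √(0.64975 + 0.01227) = 0.81364.
True dip = arctan(0.81364) = 39.1°, dipping toward W (azimuth ≈ 278°).

39.1°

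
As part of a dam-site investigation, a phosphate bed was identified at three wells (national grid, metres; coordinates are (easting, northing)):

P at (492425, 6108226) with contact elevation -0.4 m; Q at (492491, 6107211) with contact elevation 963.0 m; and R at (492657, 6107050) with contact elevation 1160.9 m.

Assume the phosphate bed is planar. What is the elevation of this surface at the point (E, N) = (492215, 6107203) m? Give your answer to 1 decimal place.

890.4 m

Let the plane be z = a·E + b·N + c.
Q−P: 66a − 1015b = 963.4;  R−P: 232a − 1176b = 1161.3.
Solving gives a = 0.289876729, b = −0.930313434.
Then c = -0.4 − a·492425 − b·6108226 = 5539821.76.
At (492215, 6107203): z = 142681.7 − 5681613.0 + 5539821.76 = 890.4 m.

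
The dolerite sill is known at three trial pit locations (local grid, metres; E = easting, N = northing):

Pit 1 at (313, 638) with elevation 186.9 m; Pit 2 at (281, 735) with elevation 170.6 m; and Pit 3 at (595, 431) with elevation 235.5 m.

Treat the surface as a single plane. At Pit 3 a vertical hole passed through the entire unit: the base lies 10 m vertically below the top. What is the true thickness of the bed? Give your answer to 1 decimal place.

Let the plane be z = a·E + b·N + c.
Pit 2−Pit 1: −32a + 97b = −16.3;  Pit 3−Pit 1: 282a − 207b = 48.6.
Solving gives a = 0.06465, b = −0.14671.
|∇z| = √(a²+b²) = 0.16033, so dip δ = arctan(0.16033) = 9.11°.
True thickness = vertical thickness × cos δ = 10 × cos 9.11° = 9.9 m.

9.9 m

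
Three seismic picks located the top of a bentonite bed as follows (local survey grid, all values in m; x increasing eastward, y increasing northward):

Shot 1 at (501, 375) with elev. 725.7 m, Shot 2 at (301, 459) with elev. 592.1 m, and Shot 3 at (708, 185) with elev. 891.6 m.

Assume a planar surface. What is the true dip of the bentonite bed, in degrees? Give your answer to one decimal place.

31.7°

Let the plane be z = a·x + b·y + c.
Shot 2−Shot 1: −200a + 84b = −133.6;  Shot 3−Shot 1: 207a − 190b = 165.9.
Solving gives a = 0.55542, b = −0.26804.
Gradient magnitude |∇z| = √(a² + b²) = √(0.30850 + 0.07184) = 0.61672.
True dip = arctan(0.61672) = 31.7°, dipping toward WNW (azimuth ≈ 296°).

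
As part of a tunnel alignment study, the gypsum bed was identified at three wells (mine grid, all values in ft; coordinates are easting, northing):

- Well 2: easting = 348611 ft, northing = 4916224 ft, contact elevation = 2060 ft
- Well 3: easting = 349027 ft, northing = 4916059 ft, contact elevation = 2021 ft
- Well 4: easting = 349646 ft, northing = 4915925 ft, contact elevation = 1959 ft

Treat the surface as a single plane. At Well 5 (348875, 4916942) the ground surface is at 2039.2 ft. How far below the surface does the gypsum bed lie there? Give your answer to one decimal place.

33.2 ft

Let the plane be z = a·easting + b·northing + c.
Well 3−Well 2: 416a − 165b = −39;  Well 4−Well 2: 1035a − 299b = −101.
Solving gives a = −0.107865750, b = −0.035588800.
Then c = 2060 − a·348611 − b·4916224 = 214625.70.
At (348875, 4916942): z_contact = −37631.66 − 174988.06 + 214625.70 = 2005.97 ft.
Depth below ground = 2039.2 − 2005.97 = 33.2 ft.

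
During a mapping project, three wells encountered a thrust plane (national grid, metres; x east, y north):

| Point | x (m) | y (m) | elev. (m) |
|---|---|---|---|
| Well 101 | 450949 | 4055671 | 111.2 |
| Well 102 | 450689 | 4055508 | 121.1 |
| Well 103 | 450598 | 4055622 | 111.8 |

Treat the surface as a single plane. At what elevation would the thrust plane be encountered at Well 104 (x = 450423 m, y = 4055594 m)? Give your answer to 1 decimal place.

112.4 m

Two edge vectors: Well 101→Well 102 = (-260, -163, 9.9), Well 101→Well 103 = (-351, -49, 0.6).
Normal n = (Well 101→Well 102) × (Well 101→Well 103) = (387.3, -3318.9, -44473).
So ∂z/∂x = −n_x/n_z = 0.008708655 and ∂z/∂y = −n_y/n_z = −0.074627302.
Intercept c from Well 101: 111.2 − 3927.16 + 302663.78 = 298847.83.
At (450423, 4055594): z = 3922.6 − 302658.0 + 298847.83 = 112.4 m.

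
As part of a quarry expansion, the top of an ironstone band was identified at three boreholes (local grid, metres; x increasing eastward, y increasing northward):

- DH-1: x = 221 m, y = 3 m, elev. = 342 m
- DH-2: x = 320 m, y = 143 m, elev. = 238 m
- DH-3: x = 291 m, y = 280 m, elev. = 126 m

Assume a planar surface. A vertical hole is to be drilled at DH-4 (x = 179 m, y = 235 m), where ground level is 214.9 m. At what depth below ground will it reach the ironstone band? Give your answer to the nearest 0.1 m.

62.0 m

Let the plane be z = a·x + b·y + c.
DH-2−DH-1: 99a + 140b = −104;  DH-3−DH-1: 70a + 277b = −216.
Solving gives a = 0.08126, b = −0.80032.
Then c = 342 − a·221 − b·3 = 326.44.
At (179, 235): z_contact = 14.55 − 188.07 + 326.44 = 152.91 m.
Depth below ground = 214.9 − 152.91 = 62.0 m.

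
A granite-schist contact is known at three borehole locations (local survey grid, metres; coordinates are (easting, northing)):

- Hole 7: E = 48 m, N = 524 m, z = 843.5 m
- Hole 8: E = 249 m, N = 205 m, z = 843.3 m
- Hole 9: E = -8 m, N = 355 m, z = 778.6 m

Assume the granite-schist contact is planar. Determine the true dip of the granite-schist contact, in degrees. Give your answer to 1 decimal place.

Let the plane be z = a·E + b·N + c.
Hole 8−Hole 7: 201a − 319b = −0.2;  Hole 9−Hole 7: −56a − 169b = −64.9.
Solving gives a = 0.39877, b = 0.25189.
Gradient magnitude |∇z| = √(a² + b²) = √(0.15902 + 0.06345) = 0.47166.
True dip = arctan(0.47166) = 25.3°, dipping toward WSW (azimuth ≈ 238°).

25.3°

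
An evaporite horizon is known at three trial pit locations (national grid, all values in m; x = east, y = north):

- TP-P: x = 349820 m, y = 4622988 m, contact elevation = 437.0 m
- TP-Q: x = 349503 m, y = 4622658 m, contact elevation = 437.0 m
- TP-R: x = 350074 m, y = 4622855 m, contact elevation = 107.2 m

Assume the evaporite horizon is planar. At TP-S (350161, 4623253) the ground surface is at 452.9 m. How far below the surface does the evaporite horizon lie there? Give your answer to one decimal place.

Two edge vectors: TP-P→TP-Q = (-317, -330, 0), TP-P→TP-R = (254, -133, -329.8).
Normal n = (TP-P→TP-Q) × (TP-P→TP-R) = (108834, -104546.6, 125981).
So ∂z/∂x = −n_x/n_z = −0.863892174 and ∂z/∂y = −n_y/n_z = 0.829860058.
Intercept c from TP-P: 437 + 302206.76 − 3836433.09 = −3533789.33.
At (350161, 4623253): z_contact = −302501.35 + 3836653.00 − 3533789.33 = 362.33 m.
Depth below ground = 452.9 − 362.33 = 90.6 m.

90.6 m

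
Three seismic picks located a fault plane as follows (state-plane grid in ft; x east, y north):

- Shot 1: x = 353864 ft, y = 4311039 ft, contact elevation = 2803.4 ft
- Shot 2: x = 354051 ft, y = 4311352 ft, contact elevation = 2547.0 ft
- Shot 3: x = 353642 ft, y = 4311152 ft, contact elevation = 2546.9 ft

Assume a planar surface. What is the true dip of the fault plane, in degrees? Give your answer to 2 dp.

Two edge vectors: Shot 1→Shot 2 = (187, 313, -256.4), Shot 1→Shot 3 = (-222, 113, -256.5).
Normal n = (Shot 1→Shot 2) × (Shot 1→Shot 3) = (-51311.3, 104886.3, 90617).
So ∂z/∂x = −n_x/n_z = 0.56624 and ∂z/∂y = −n_y/n_z = −1.15747.
Gradient magnitude |∇z| = √(a² + b²) = √(0.32063 + 1.33973) = 1.28855.
True dip = arctan(1.28855) = 52.19°, dipping toward NNW (azimuth ≈ 334°).

52.19°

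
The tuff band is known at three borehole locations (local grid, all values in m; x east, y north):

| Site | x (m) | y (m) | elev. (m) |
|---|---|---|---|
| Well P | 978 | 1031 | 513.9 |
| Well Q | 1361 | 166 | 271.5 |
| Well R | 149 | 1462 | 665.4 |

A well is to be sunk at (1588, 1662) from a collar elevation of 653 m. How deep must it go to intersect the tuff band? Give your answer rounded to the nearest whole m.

5 m

Let the plane be z = a·x + b·y + c.
Well Q−Well P: 383a − 865b = −242.4;  Well R−Well P: −829a + 431b = 151.5.
Solving gives a = −0.04814, b = 0.25892.
Then c = 513.9 − a·978 − b·1031 = 294.04.
At (1588, 1662): z_contact = −76.4 + 430.3 + 294.04 = 647.9 m.
Depth below ground = 653 − 647.9 = 5 m.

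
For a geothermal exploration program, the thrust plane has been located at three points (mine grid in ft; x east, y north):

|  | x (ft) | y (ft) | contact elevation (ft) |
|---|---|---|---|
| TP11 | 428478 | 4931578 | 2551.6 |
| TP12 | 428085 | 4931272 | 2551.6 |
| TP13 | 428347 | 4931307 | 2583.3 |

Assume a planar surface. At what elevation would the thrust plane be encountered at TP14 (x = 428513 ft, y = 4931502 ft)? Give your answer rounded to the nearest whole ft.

2571 ft

Two edge vectors: TP11→TP12 = (-393, -306, 0), TP11→TP13 = (-131, -271, 31.7).
Normal n = (TP11→TP12) × (TP11→TP13) = (-9700.2, 12458.1, 66417).
So ∂z/∂x = −n_x/n_z = 0.14604996 and ∂z/∂y = −n_y/n_z = −0.18757396.
Intercept c from TP11: 2551.6 − 62579.19 + 925035.64 = 865008.04.
At (428513, 4931502): z = 62584.3 − 925021.4 + 865008.04 = 2571.0 ft.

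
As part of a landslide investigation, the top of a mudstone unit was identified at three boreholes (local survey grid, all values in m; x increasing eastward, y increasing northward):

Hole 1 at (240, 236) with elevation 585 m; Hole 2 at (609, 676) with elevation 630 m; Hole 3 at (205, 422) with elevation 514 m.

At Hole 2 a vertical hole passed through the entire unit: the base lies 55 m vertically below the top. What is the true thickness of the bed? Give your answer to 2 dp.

Let the plane be z = a·x + b·y + c.
Hole 2−Hole 1: 369a + 440b = 45;  Hole 3−Hole 1: −35a + 186b = −71.
Solving gives a = 0.47136, b = −0.29302.
|∇z| = √(a²+b²) = 0.55501, so dip δ = arctan(0.55501) = 29.03°.
True thickness = vertical thickness × cos δ = 55 × cos 29.03° = 48.09 m.

48.09 m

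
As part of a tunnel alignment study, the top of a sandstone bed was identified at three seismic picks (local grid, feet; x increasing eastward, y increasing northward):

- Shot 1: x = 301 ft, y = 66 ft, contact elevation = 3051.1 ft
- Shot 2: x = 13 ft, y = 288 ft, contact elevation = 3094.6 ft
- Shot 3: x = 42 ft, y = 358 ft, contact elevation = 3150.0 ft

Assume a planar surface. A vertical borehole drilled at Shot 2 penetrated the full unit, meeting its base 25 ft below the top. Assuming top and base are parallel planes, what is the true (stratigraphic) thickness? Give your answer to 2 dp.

Two edge vectors: Shot 1→Shot 2 = (-288, 222, 43.5), Shot 1→Shot 3 = (-259, 292, 98.9).
Normal n = (Shot 1→Shot 2) × (Shot 1→Shot 3) = (9253.8, 17216.7, -26598).
So ∂z/∂x = −n_x/n_z = 0.34791 and ∂z/∂y = −n_y/n_z = 0.64729.
|∇z| = √(a²+b²) = 0.73487, so dip δ = arctan(0.73487) = 36.31°.
True thickness = vertical thickness × cos δ = 25 × cos 36.31° = 20.15 ft.

20.15 ft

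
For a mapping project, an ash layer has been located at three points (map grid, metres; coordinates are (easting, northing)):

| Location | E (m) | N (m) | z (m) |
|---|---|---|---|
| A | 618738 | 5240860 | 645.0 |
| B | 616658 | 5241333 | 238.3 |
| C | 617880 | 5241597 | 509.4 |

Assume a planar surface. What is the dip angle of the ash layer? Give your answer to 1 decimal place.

Let the plane be z = a·E + b·N + c.
B−A: −2080a + 473b = −406.7;  C−A: −858a + 737b = −135.6.
Solving gives a = 0.20903, b = 0.05936.
Gradient magnitude |∇z| = √(a² + b²) = √(0.04369 + 0.00352) = 0.21729.
True dip = arctan(0.21729) = 12.3°, dipping toward WSW (azimuth ≈ 254°).

12.3°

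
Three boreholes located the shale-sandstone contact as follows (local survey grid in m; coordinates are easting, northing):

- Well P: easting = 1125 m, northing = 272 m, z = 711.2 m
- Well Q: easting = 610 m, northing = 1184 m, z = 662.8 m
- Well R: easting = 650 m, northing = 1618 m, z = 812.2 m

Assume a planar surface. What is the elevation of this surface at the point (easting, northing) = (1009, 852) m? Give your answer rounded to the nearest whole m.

Two edge vectors: Well P→Well Q = (-515, 912, -48.4), Well P→Well R = (-475, 1346, 101).
Normal n = (Well P→Well Q) × (Well P→Well R) = (157258.4, 75005, -259990).
So ∂z/∂easting = −n_x/n_z = 0.60486 and ∂z/∂northing = −n_y/n_z = 0.28849.
Intercept c from Well P: 711.2 − 680.47 − 78.47 = −47.74.
At (1009, 852): z = 610.3 + 245.8 − 47.74 = 808.4 m.

808 m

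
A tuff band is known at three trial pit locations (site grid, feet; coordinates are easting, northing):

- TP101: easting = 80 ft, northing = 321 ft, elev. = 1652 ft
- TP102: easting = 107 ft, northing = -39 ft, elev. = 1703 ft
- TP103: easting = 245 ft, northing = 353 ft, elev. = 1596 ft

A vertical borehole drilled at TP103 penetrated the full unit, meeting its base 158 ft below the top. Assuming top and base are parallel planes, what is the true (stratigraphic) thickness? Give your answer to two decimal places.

149.19 ft

Two edge vectors: TP101→TP102 = (27, -360, 51), TP101→TP103 = (165, 32, -56).
Normal n = (TP101→TP102) × (TP101→TP103) = (18528, 9927, 60264).
So ∂z/∂easting = −n_x/n_z = −0.30745 and ∂z/∂northing = −n_y/n_z = −0.16473.
|∇z| = √(a²+b²) = 0.34880, so dip δ = arctan(0.34880) = 19.23°.
True thickness = vertical thickness × cos δ = 158 × cos 19.23° = 149.19 ft.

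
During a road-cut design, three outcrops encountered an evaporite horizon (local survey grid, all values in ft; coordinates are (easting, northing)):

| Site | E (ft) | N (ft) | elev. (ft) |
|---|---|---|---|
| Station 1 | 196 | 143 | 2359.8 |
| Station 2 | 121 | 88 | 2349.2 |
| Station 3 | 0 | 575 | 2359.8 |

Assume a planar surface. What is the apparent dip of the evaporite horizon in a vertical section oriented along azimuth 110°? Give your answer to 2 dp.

4.76°

Let the plane be z = a·E + b·N + c.
Station 2−Station 1: −75a − 55b = −10.6;  Station 3−Station 1: −196a + 432b = 0.
Solving gives a = 0.10605, b = 0.04811.
Unit vector along 110° is (sin 110°, cos 110°) = (0.9397, -0.3420).
Slope in that direction = a·(0.9397) + b·(-0.3420) = 0.08320.
Apparent dip = arctan|0.08320| = 4.76° (true dip is 6.6°, so apparent ≤ true as expected).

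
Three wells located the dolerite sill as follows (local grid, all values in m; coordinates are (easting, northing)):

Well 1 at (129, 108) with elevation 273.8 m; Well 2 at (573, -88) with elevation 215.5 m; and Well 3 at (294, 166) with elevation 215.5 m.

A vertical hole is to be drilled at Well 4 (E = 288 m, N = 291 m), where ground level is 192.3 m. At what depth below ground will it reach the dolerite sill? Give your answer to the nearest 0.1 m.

Two edge vectors: Well 1→Well 2 = (444, -196, -58.3), Well 1→Well 3 = (165, 58, -58.3).
Normal n = (Well 1→Well 2) × (Well 1→Well 3) = (14808.2, 16265.7, 58092).
So ∂z/∂E = −n_x/n_z = −0.25491 and ∂z/∂N = −n_y/n_z = −0.28000.
Intercept c from Well 1: 273.8 + 32.88 + 30.24 = 336.92.
At (288, 291): z_contact = −73.41 − 81.48 + 336.92 = 182.03 m.
Depth below ground = 192.3 − 182.03 = 10.3 m.

10.3 m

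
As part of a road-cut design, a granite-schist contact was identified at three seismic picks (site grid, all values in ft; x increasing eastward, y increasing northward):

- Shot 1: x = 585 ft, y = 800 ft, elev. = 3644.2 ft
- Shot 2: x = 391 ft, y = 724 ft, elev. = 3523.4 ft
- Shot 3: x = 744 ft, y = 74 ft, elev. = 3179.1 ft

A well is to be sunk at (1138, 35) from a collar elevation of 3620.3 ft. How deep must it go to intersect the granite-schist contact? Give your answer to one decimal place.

Let the plane be z = a·x + b·y + c.
Shot 2−Shot 1: −194a − 76b = −120.8;  Shot 3−Shot 1: 159a − 726b = −465.1.
Solving gives a = 0.342339, b = 0.715609.
Then c = 3644.2 − a·585 − b·800 = 2871.44.
At (1138, 35): z_contact = 389.58 + 25.05 + 2871.44 = 3286.07 ft.
Depth below ground = 3620.3 − 3286.07 = 334.2 ft.

334.2 ft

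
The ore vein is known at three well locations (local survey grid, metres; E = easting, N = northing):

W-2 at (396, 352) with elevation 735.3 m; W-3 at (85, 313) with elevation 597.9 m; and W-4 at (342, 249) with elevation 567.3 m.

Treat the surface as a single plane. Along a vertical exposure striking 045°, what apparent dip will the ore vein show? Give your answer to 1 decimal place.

51.1°

Let the plane be z = a·E + b·N + c.
W-3−W-2: −311a − 39b = −137.4;  W-4−W-2: −54a − 103b = −168.
Solving gives a = 0.25396, b = 1.49792.
Unit vector along 045° is (sin 45°, cos 45°) = (0.7071, 0.7071).
Slope in that direction = a·(0.7071) + b·(0.7071) = 1.23877.
Apparent dip = arctan|1.23877| = 51.1° (true dip is 56.6°, so apparent ≤ true as expected).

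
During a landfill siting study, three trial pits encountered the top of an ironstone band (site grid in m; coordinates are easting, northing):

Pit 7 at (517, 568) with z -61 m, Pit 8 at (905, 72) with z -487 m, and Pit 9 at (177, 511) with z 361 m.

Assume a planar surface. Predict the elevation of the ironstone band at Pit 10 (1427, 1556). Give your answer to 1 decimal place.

Two edge vectors: Pit 7→Pit 8 = (388, -496, -426), Pit 7→Pit 9 = (-340, -57, 422).
Normal n = (Pit 7→Pit 8) × (Pit 7→Pit 9) = (-233594, -18896, -190756).
So ∂z/∂easting = −n_x/n_z = −1.224570 and ∂z/∂northing = −n_y/n_z = −0.099058.
Intercept c from Pit 7: -61 + 633.10 + 56.27 = 628.37.
At (1427, 1556): z = −1747.5 − 154.1 + 628.37 = -1273.2 m.

-1273.2 m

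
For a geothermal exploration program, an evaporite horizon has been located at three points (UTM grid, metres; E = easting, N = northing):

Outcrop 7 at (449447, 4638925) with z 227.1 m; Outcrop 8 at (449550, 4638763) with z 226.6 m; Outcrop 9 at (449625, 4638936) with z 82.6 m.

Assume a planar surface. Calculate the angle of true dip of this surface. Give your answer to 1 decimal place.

Let the plane be z = a·E + b·N + c.
Outcrop 8−Outcrop 7: 103a − 162b = −0.5;  Outcrop 9−Outcrop 7: 178a + 11b = −144.5.
Solving gives a = −0.78129, b = −0.49366.
Gradient magnitude |∇z| = √(a² + b²) = √(0.61042 + 0.24370) = 0.92418.
True dip = arctan(0.92418) = 42.7°, dipping toward ENE (azimuth ≈ 058°).

42.7°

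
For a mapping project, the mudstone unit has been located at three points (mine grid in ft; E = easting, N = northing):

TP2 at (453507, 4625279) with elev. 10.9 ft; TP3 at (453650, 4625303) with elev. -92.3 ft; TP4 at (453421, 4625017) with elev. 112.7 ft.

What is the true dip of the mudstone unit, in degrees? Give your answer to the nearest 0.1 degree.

Two edge vectors: TP2→TP3 = (143, 24, -103.2), TP2→TP4 = (-86, -262, 101.8).
Normal n = (TP2→TP3) × (TP2→TP4) = (-24595.2, -5682.2, -35402).
So ∂z/∂E = −n_x/n_z = −0.69474 and ∂z/∂N = −n_y/n_z = −0.16051.
Gradient magnitude |∇z| = √(a² + b²) = √(0.48266 + 0.02576) = 0.71304.
True dip = arctan(0.71304) = 35.5°, dipping toward ENE (azimuth ≈ 077°).

35.5°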